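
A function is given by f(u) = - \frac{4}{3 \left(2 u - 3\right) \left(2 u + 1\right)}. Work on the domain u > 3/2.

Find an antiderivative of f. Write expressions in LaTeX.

The denominator factors as 3 \left(2 u - 3\right) \left(2 u + 1\right); partial fractions split f into directly integrable pieces: \frac{1}{3 \left(2 u + 1\right)} - \frac{1}{3 \left(2 u - 3\right)}.
Check: d/du[- \frac{\log{\left(u - \frac{3}{2} \right)}}{6} + \frac{\log{\left(u + \frac{1}{2} \right)}}{6}] = - \frac{4}{12 u^{2} - 12 u - 9}, which equals f(u).

An antiderivative is F(u) = - \frac{\log{\left(u - \frac{3}{2} \right)}}{6} + \frac{\log{\left(u + \frac{1}{2} \right)}}{6}.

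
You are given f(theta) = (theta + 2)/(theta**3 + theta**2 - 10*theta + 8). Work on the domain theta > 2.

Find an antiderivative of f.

An antiderivative is F(theta) = 2*log(theta - 2)/3 - 3*log(theta - 1)/5 - log(theta + 4)/15.

The denominator factors as (theta - 2)*(theta - 1)*(theta + 4); partial fractions split f into directly integrable pieces: -1/(15*(theta + 4)) - 3/(5*(theta - 1)) + 2/(3*(theta - 2)).
Check: d/dtheta[2*log(theta - 2)/3 - 3*log(theta - 1)/5 - log(theta + 4)/15] = (theta + 2)/(theta**3 + theta**2 - 10*theta + 8) = f(theta).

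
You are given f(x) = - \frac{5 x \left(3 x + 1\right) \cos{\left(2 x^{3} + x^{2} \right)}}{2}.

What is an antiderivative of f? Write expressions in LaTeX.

The substitution u = 2 x^{3} + x^{2} works: f is exactly (dF/du)*(du/dx) for that inner function.
Check: d/dx[- \frac{5 \sin{\left(2 x^{3} + x^{2} \right)}}{4}] = - \frac{15 x^{2} \cos{\left(2 x^{3} + x^{2} \right)}}{2} - \frac{5 x \cos{\left(2 x^{3} + x^{2} \right)}}{2}, which equals f(x).

An antiderivative is F(x) = - \frac{5 \sin{\left(2 x^{3} + x^{2} \right)}}{4}.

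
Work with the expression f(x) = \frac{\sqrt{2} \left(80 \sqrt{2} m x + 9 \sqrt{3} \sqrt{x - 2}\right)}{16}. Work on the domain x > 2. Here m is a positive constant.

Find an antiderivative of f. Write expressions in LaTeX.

An antiderivative is F(x) = 5 m x^{2} + \frac{3 x \sqrt{\frac{3 x}{2} - 3}}{4} - \frac{3 \sqrt{\frac{3 x}{2} - 3}}{2}.

Since d/dx undoes antidifferentiation here, F'(x) = f(x) is required of F(x).
Check: d/dx[5 m x^{2} + \frac{3 x \sqrt{\frac{3 x}{2} - 3}}{4} - \frac{3 \sqrt{\frac{3 x}{2} - 3}}{2}] = \frac{\sqrt{2} \left(80 \sqrt{2} m x \sqrt{x - 2} + 9 \sqrt{3} x - 18 \sqrt{3}\right)}{16 \sqrt{x - 2}}, which equals f(x).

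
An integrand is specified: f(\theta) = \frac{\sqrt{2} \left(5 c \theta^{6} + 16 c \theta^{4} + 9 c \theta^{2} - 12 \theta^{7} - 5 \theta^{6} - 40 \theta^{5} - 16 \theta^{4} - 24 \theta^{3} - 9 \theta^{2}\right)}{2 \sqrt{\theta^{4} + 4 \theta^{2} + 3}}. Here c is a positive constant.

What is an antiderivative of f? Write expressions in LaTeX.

An antiderivative is F(\theta) = \frac{\sqrt{2} \left(c \theta^{3} \sqrt{\theta^{4} + 4 \theta^{2} + 3} - 2 \theta^{4} \sqrt{\theta^{4} + 4 \theta^{2} + 3} - \theta^{3} \sqrt{\theta^{4} + 4 \theta^{2} + 3}\right)}{2}.

f has the shape u'v + uv' for u = - \sqrt{\frac{\theta^{4}}{2} + 2 \theta^{2} + \frac{3}{2}} and v = - c \theta^{3} + 2 \theta^{4} + \theta^{3} — it is the derivative of the product u*v.
Check: d/d\theta[\frac{\sqrt{2} \left(c \theta^{3} \sqrt{\theta^{4} + 4 \theta^{2} + 3} - 2 \theta^{4} \sqrt{\theta^{4} + 4 \theta^{2} + 3} - \theta^{3} \sqrt{\theta^{4} + 4 \theta^{2} + 3}\right)}{2}] = \frac{5 \sqrt{2} c \theta^{6} + 16 \sqrt{2} c \theta^{4} + 9 \sqrt{2} c \theta^{2} - 12 \sqrt{2} \theta^{7} - 5 \sqrt{2} \theta^{6} - 40 \sqrt{2} \theta^{5} - 16 \sqrt{2} \theta^{4} - 24 \sqrt{2} \theta^{3} - 9 \sqrt{2} \theta^{2}}{2 \sqrt{\theta^{4} + 4 \theta^{2} + 3}}, which equals f(\theta).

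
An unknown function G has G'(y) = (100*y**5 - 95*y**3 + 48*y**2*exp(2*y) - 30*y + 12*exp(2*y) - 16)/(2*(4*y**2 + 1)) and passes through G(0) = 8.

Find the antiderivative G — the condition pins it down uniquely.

Any candidate G(y) must reproduce the stated G'(y) exactly.
A general antiderivative is 2*(5*y**2/4 - 3/2)**2 + 3*exp(2*y) - 4*atan(2*y) + C.
The condition gives C = 8 - (15/2) = 1/2.
So G(y) = (25*y**4 - 60*y**2 + 24*exp(2*y) - 32*atan(2*y) + 40)/8.
Check: d/dy[(25*y**4 - 60*y**2 + 24*exp(2*y) - 32*atan(2*y) + 40)/8] = (100*y**5 - 95*y**3 + 48*y**2*exp(2*y) - 30*y + 12*exp(2*y) - 16)/(8*y**2 + 2), which equals G'(y).

G(y) = (25*y**4 - 60*y**2 + 24*exp(2*y) - 32*atan(2*y) + 40)/8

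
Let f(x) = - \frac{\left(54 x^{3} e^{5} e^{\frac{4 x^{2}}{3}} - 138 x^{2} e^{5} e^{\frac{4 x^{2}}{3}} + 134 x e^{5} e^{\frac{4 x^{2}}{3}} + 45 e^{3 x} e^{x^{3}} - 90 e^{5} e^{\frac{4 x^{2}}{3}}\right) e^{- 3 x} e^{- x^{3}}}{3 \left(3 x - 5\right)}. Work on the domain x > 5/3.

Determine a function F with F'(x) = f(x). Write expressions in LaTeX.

An antiderivative is F(x) = 2 e^{- x^{3} + \frac{4 x^{2}}{3} - 3 x + 5} - 5 \log{\left(3 x - 5 \right)}.

Since d/dx undoes antidifferentiation here, F'(x) = f(x) is required of F(x).
Check: d/dx[2 e^{- x^{3} + \frac{4 x^{2}}{3} - 3 x + 5} - 5 \log{\left(3 x - 5 \right)}] = \frac{- 54 x^{3} + 138 x^{2} - 134 x - \frac{45 e^{3 x} e^{- \frac{4 x^{2}}{3}} e^{x^{3}}}{e^{5}} + 90}{\frac{9 x e^{3 x} e^{- \frac{4 x^{2}}{3}} e^{x^{3}}}{e^{5}} - \frac{15 e^{3 x} e^{- \frac{4 x^{2}}{3}} e^{x^{3}}}{e^{5}}}, which equals f(x).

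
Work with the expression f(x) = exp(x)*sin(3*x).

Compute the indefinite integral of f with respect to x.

A candidate is checked by its d/dx: the result must match f(x).
Check: d/dx[exp(x)*sin(3*x)/10 - 3*exp(x)*cos(3*x)/10] = exp(x)*sin(3*x) = f(x).

F(x) = exp(x)*sin(3*x)/10 - 3*exp(x)*cos(3*x)/10 + C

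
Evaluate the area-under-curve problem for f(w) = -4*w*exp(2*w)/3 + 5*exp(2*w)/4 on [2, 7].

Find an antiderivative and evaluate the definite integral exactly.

Antiderivative: F(w) = -(16*w - 23)*exp(2*w)/24; value = -89*exp(14)/24 + 3*exp(4)/8

Recognize the product-rule pattern: f = u'v + uv' with u = 23/24 - 2*w/3, v = exp(2*w), so integration by parts undoes it.
F(w) = -(16*w - 23)*exp(2*w)/24 is an antiderivative of f.
Check: d/dw[-(16*w - 23)*exp(2*w)/24] = -4*w*exp(2*w)/3 + 5*exp(2*w)/4 = f(w).
F(7) = -89*exp(14)/24; F(2) = -3*exp(4)/8.
Integral = F(7) - F(2) = -89*exp(14)/24 + 3*exp(4)/8.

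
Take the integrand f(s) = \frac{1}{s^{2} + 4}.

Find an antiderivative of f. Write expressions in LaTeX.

An antiderivative is F(s) = \frac{\operatorname{atan}{\left(\frac{s}{2} \right)}}{2}.

Check any antiderivative F(s) by computing F'(s) and comparing it with f(s).
Check: d/ds[\frac{\operatorname{atan}{\left(\frac{s}{2} \right)}}{2}] = \frac{1}{s^{2} + 4} = f(s).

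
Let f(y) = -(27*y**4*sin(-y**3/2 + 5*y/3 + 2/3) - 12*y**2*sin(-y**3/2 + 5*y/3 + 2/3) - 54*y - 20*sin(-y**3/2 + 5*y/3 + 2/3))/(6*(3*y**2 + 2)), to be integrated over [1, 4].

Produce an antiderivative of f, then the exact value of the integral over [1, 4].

Antiderivative: F(y) = -(-3*log(3*y**2/2 + 1) + 2*cos(-y**3/2 + 5*y/3 + 2/3))/2; value = -3*log(5/2)/2 - cos(74/3) + cos(11/6) + 3*log(25)/2

Recover f(y) by differentiating a candidate F(y); any mismatch rules it out.
F(y) = -(-3*log(3*y**2/2 + 1) + 2*cos(-y**3/2 + 5*y/3 + 2/3))/2 is an antiderivative of f.
Check: d/dy[-(-3*log(3*y**2/2 + 1) + 2*cos(-y**3/2 + 5*y/3 + 2/3))/2] = (-27*y**4*sin(-y**3/2 + 5*y/3 + 2/3) + 12*y**2*sin(-y**3/2 + 5*y/3 + 2/3) + 54*y + 20*sin(-y**3/2 + 5*y/3 + 2/3))/(18*y**2 + 12), which equals f(y).
F(4) = -cos(74/3) + 3*log(25)/2; F(1) = -cos(11/6) + 3*log(5/2)/2.
Integral = F(4) - F(1) = -3*log(5/2)/2 - cos(74/3) + cos(11/6) + 3*log(25)/2.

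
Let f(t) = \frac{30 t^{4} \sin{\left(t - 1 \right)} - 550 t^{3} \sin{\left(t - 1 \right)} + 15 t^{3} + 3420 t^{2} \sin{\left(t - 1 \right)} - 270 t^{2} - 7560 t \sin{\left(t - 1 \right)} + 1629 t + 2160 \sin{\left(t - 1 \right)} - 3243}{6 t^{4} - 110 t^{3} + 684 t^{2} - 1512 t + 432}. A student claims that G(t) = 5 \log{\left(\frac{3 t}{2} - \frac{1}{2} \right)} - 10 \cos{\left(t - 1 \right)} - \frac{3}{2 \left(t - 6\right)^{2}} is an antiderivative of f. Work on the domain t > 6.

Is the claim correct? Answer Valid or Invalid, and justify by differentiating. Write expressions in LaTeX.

Invalid: d/dt[G] - f = \frac{30 t^{4} \sin{\left(t - 1 \right)} - 550 t^{3} \sin{\left(t - 1 \right)} + 15 t^{3} + 3420 t^{2} \sin{\left(t - 1 \right)} - 270 t^{2} - 7560 t \sin{\left(t - 1 \right)} + 1629 t + 2160 \sin{\left(t - 1 \right)} - 3243}{6 t^{4} - 110 t^{3} + 684 t^{2} - 1512 t + 432}, which is not 0.

d/dt[G] = \frac{30 t^{4} \sin{\left(t - 1 \right)} - 550 t^{3} \sin{\left(t - 1 \right)} + 15 t^{3} + 3420 t^{2} \sin{\left(t - 1 \right)} - 270 t^{2} - 7560 t \sin{\left(t - 1 \right)} + 1629 t + 2160 \sin{\left(t - 1 \right)} - 3243}{3 t^{4} - 55 t^{3} + 342 t^{2} - 756 t + 216}
d/dt[G] - f(t) = \frac{30 t^{4} \sin{\left(t - 1 \right)} - 550 t^{3} \sin{\left(t - 1 \right)} + 15 t^{3} + 3420 t^{2} \sin{\left(t - 1 \right)} - 270 t^{2} - 7560 t \sin{\left(t - 1 \right)} + 1629 t + 2160 \sin{\left(t - 1 \right)} - 3243}{6 t^{4} - 110 t^{3} + 684 t^{2} - 1512 t + 432} != 0.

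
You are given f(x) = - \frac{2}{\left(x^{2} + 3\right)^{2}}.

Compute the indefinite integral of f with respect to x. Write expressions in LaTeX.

A first test for any F(x): its x-derivative must equal f(x) identically.
Check: d/dx[\frac{- 3 x - \sqrt{3} \left(x^{2} + 3\right) \operatorname{atan}{\left(\frac{\sqrt{3} x}{3} \right)}}{9 \left(x^{2} + 3\right)}] = - \frac{2}{x^{4} + 6 x^{2} + 9}, which equals f(x).

F(x) = \frac{- 3 x - \sqrt{3} \left(x^{2} + 3\right) \operatorname{atan}{\left(\frac{\sqrt{3} x}{3} \right)}}{9 \left(x^{2} + 3\right)} + C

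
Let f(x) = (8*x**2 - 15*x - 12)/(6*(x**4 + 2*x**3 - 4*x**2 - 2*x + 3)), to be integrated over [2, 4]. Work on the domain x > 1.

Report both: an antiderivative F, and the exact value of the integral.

Factor the denominator (6*(x - 1)**2*(x + 1)*(x + 3)) and decompose: f = -35/(64*(x + 3)) + 11/(48*(x + 1)) + 61/(192*(x - 1)) - 19/(48*(x - 1)**2); each piece integrates to a log, atan, or power term.
F(x) = (61*(x - 1)*log(x - 1) + 44*(x - 1)*log(x + 1) - 105*(x - 1)*log(x + 3) + 76)/(192*(x - 1)) is an antiderivative of f.
Check: d/dx[(61*(x - 1)*log(x - 1) + 44*(x - 1)*log(x + 1) - 105*(x - 1)*log(x + 3) + 76)/(192*(x - 1))] = (8*x**2 - 15*x - 12)/(6*x**4 + 12*x**3 - 24*x**2 - 12*x + 18), which equals f(x).
F(4) = -35*log(7)/64 + 19/144 + 61*log(3)/192 + 11*log(5)/48; F(2) = -35*log(5)/64 + 11*log(3)/48 + 19/48.
Integral = F(4) - F(2) = -35*log(7)/64 - 19/72 + 17*log(3)/192 + 149*log(5)/192.

Antiderivative: F(x) = (61*(x - 1)*log(x - 1) + 44*(x - 1)*log(x + 1) - 105*(x - 1)*log(x + 3) + 76)/(192*(x - 1)); value = -35*log(7)/64 - 19/72 + 17*log(3)/192 + 149*log(5)/192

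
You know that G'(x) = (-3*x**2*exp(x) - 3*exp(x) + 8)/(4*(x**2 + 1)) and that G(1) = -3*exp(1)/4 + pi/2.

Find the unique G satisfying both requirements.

A first test for any G(x): its x-derivative must equal the given G'(x).
A general antiderivative is -3*exp(x)/4 + 2*atan(x) + C.
The condition gives C = -3*exp(1)/4 + pi/2 - (-3*exp(1)/4 + pi/2) = 0.
So G(x) = -3*exp(x)/4 + 2*atan(x).
Check: d/dx[-3*exp(x)/4 + 2*atan(x)] = (-3*x**2*exp(x) - 3*exp(x) + 8)/(4*x**2 + 4), which equals G'(x).

G(x) = -3*exp(x)/4 + 2*atan(x)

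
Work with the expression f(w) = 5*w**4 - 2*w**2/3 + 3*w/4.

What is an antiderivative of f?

An antiderivative is F(w) = w**5 - 2*w**3/9 + 3*w**2/8.

Integrate term by term and add the pieces.
Check: d/dw[w**5 - 2*w**3/9 + 3*w**2/8] = 5*w**4 - 2*w**2/3 + 3*w/4 = f(w).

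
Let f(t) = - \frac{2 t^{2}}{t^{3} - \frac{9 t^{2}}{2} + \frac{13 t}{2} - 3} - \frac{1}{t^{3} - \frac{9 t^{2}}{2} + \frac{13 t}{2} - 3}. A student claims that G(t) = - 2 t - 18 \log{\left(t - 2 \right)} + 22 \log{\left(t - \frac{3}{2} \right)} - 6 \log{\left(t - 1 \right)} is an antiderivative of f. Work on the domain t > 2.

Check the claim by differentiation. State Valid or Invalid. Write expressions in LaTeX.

Invalid: d/dt[G] - f = -2, which is not 0.

d/dt[G] = \frac{- 4 t^{3} + 14 t^{2} - 26 t + 10}{2 t^{3} - 9 t^{2} + 13 t - 6}
d/dt[G] - f(t) = -2 != 0.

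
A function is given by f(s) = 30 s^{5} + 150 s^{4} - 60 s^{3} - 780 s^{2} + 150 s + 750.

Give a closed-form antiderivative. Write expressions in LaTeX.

f matches the chain-rule pattern g'(h)*h' with inner function h(s) = - s^{2} - 2 s + 5; substituting u = h(s) collapses the integral.
Check: d/ds[- 5 \left(- s^{2} - 2 s + 5\right)^{3}] = 30 s^{5} + 150 s^{4} - 60 s^{3} - 780 s^{2} + 150 s + 750 = f(s).

An antiderivative is F(s) = - 5 \left(- s^{2} - 2 s + 5\right)^{3}.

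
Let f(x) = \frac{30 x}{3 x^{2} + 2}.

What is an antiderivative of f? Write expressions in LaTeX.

f matches the chain-rule pattern g'(h)*h' with inner function h(x) = \frac{3 x^{2}}{2} + 1; substituting u = h(x) collapses the integral.
Check: d/dx[5 \log{\left(\frac{3 x^{2}}{2} + 1 \right)}] = \frac{30 x}{3 x^{2} + 2} = f(x).

An antiderivative is F(x) = 5 \log{\left(\frac{3 x^{2}}{2} + 1 \right)}.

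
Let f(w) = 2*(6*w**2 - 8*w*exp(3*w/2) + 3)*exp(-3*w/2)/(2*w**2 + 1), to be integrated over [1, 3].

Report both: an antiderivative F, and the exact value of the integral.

Antiderivative: F(w) = 4*(-exp(3*w/2)*log(4*w**2 + 2) - 1)*exp(-3*w/2); value = -4*log(38) - 4*exp(-9/2) + 4*exp(-3/2) + 4*log(6)

For F(w) to be correct the identity F'(w) - f(w) = 0 must hold.
F(w) = 4*(-exp(3*w/2)*log(4*w**2 + 2) - 1)*exp(-3*w/2) is an antiderivative of f.
Check: d/dw[4*(-exp(3*w/2)*log(4*w**2 + 2) - 1)*exp(-3*w/2)] = (12*w**2 - 16*w*exp(3*w/2) + 6)/(2*w**2*exp(3*w/2) + exp(3*w/2)), which equals f(w).
F(3) = -4*log(38) - 4*exp(-9/2); F(1) = -4*log(6) - 4*exp(-3/2).
Integral = F(3) - F(1) = -4*log(38) - 4*exp(-9/2) + 4*exp(-3/2) + 4*log(6).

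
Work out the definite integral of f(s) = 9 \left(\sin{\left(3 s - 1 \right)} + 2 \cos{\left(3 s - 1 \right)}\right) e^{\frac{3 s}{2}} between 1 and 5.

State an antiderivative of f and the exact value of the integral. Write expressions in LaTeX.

f has the shape u'v + uv' for u = 6 e^{\frac{3 s}{2}} and v = \sin{\left(3 s - 1 \right)} — it is the derivative of the product u*v.
F(s) = 6 e^{\frac{3 s}{2}} \sin{\left(3 s - 1 \right)} is an antiderivative of f.
Check: d/ds[6 e^{\frac{3 s}{2}} \sin{\left(3 s - 1 \right)}] = 9 e^{\frac{3 s}{2}} \sin{\left(3 s - 1 \right)} + 18 e^{\frac{3 s}{2}} \cos{\left(3 s - 1 \right)}, which equals f(s).
F(5) = 6 e^{\frac{15}{2}} \sin{\left(14 \right)}; F(1) = 6 e^{\frac{3}{2}} \sin{\left(2 \right)}.
Integral = F(5) - F(1) = - 6 e^{\frac{3}{2}} \sin{\left(2 \right)} + 6 e^{\frac{15}{2}} \sin{\left(14 \right)}.

Antiderivative: F(s) = 6 e^{\frac{3 s}{2}} \sin{\left(3 s - 1 \right)}; value = - 6 e^{\frac{3}{2}} \sin{\left(2 \right)} + 6 e^{\frac{15}{2}} \sin{\left(14 \right)}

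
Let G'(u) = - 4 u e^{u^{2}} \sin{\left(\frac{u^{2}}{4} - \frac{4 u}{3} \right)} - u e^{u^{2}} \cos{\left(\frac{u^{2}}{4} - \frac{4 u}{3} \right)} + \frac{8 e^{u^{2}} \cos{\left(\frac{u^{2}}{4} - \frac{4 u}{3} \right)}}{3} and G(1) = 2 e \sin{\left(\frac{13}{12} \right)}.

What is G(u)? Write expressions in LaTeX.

G'(u) has the shape v'r + vr' for v = - 2 e^{u^{2}} and r = \sin{\left(\frac{u^{2}}{4} - \frac{4 u}{3} \right)} — it is the derivative of the product v*r.
A general antiderivative is - 2 e^{u^{2}} \sin{\left(\frac{u^{2}}{4} - \frac{4 u}{3} \right)} + C.
The condition gives C = 2 e \sin{\left(\frac{13}{12} \right)} - (2 e \sin{\left(\frac{13}{12} \right)}) = 0.
So G(u) = - 2 e^{u^{2}} \sin{\left(\frac{u^{2}}{4} - \frac{4 u}{3} \right)}.
Check: d/du[- 2 e^{u^{2}} \sin{\left(\frac{u^{2}}{4} - \frac{4 u}{3} \right)}] = - 4 u e^{u^{2}} \sin{\left(\frac{u^{2}}{4} - \frac{4 u}{3} \right)} - u e^{u^{2}} \cos{\left(\frac{u^{2}}{4} - \frac{4 u}{3} \right)} + \frac{8 e^{u^{2}} \cos{\left(\frac{u^{2}}{4} - \frac{4 u}{3} \right)}}{3} = G'(u).

G(u) = - 2 e^{u^{2}} \sin{\left(\frac{u^{2}}{4} - \frac{4 u}{3} \right)}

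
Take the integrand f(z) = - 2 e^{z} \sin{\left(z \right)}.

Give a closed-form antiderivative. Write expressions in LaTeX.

Any candidate F(z) must reproduce f(z) exactly when differentiated.
Check: d/dz[\left(- \sin{\left(z \right)} + \cos{\left(z \right)}\right) e^{z}] = - 2 e^{z} \sin{\left(z \right)} = f(z).

An antiderivative is F(z) = \left(- \sin{\left(z \right)} + \cos{\left(z \right)}\right) e^{z}.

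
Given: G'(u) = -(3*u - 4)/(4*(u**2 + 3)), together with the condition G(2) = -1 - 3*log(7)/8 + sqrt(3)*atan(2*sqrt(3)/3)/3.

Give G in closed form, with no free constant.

The proposed G(u) is checked by its d/du: the result must match the given G'(u).
A general antiderivative is -3*log(u**2 + 3)/8 + sqrt(3)*atan(sqrt(3)*u/3)/3 + C.
The condition gives C = -1 - 3*log(7)/8 + sqrt(3)*atan(2*sqrt(3)/3)/3 - (-3*log(7)/8 + sqrt(3)*atan(2*sqrt(3)/3)/3) = -1.
So G(u) = -3*log(u**2 + 3)/8 + sqrt(3)*atan(sqrt(3)*u/3)/3 - 1.
Check: d/du[-3*log(u**2 + 3)/8 + sqrt(3)*atan(sqrt(3)*u/3)/3 - 1] = (4 - 3*u)/(4*u**2 + 12), which equals G'(u).

G(u) = -3*log(u**2 + 3)/8 + sqrt(3)*atan(sqrt(3)*u/3)/3 - 1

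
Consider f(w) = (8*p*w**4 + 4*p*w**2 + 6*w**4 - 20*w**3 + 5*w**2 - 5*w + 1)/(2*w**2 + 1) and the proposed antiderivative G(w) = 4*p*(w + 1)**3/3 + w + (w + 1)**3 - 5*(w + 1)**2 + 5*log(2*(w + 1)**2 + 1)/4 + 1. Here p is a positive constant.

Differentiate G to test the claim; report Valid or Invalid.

d/dw[G] = (8*p*w**4 + 32*p*w**3 + 52*p*w**2 + 40*p*w + 12*p + 6*w**4 + 4*w**3 - 19*w**2 - 31*w - 13)/(2*w**2 + 4*w + 3)
d/dw[G] - f(w) = (32*p*w**5 + 80*p*w**4 + 96*p*w**3 + 64*p*w**2 + 40*p*w + 12*p + 24*w**5 + 20*w**4 - 8*w**3 - 42*w**2 - 20*w - 16)/(4*w**4 + 8*w**3 + 8*w**2 + 4*w + 3) != 0.

Invalid: d/dw[G] - f = (32*p*w**5 + 80*p*w**4 + 96*p*w**3 + 64*p*w**2 + 40*p*w + 12*p + 24*w**5 + 20*w**4 - 8*w**3 - 42*w**2 - 20*w - 16)/(4*w**4 + 8*w**3 + 8*w**2 + 4*w + 3), which is not 0.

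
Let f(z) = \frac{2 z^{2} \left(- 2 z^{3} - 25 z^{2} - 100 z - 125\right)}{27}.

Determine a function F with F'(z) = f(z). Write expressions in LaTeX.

f matches the chain-rule pattern g'(h)*h' with inner function h(z) = - \frac{z^{2}}{3} - \frac{5 z}{3}; substituting u = h(z) collapses the integral.
Check: d/dz[- \frac{2 z^{6}}{81} - \frac{10 z^{5}}{27} - \frac{50 z^{4}}{27} - \frac{250 z^{3}}{81}] = - \frac{4 z^{5}}{27} - \frac{50 z^{4}}{27} - \frac{200 z^{3}}{27} - \frac{250 z^{2}}{27}, which equals f(z).

An antiderivative is F(z) = - \frac{2 z^{6}}{81} - \frac{10 z^{5}}{27} - \frac{50 z^{4}}{27} - \frac{250 z^{3}}{81}.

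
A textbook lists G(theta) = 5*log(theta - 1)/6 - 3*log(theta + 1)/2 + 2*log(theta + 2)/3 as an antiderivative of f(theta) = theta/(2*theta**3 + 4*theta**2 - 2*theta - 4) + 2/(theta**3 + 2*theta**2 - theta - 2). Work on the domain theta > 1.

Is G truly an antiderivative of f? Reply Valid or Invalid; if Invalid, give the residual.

d/dtheta[G] = (theta + 4)/(theta**3 + 2*theta**2 - theta - 2)
d/dtheta[G] - f(theta) = (theta + 4)/(2*theta**3 + 4*theta**2 - 2*theta - 4) != 0.

Invalid: d/dtheta[G] - f = (theta + 4)/(2*theta**3 + 4*theta**2 - 2*theta - 4), which is not 0.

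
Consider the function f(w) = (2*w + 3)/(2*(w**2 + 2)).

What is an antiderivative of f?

For F(w) to be correct the identity F'(w) - f(w) = 0 must hold.
Check: d/dw[log(w**2 + 2)/2 + 3*sqrt(2)*atan(sqrt(2)*w/2)/4] = (2*w + 3)/(2*w**2 + 4), which equals f(w).

An antiderivative is F(w) = log(w**2 + 2)/2 + 3*sqrt(2)*atan(sqrt(2)*w/2)/4.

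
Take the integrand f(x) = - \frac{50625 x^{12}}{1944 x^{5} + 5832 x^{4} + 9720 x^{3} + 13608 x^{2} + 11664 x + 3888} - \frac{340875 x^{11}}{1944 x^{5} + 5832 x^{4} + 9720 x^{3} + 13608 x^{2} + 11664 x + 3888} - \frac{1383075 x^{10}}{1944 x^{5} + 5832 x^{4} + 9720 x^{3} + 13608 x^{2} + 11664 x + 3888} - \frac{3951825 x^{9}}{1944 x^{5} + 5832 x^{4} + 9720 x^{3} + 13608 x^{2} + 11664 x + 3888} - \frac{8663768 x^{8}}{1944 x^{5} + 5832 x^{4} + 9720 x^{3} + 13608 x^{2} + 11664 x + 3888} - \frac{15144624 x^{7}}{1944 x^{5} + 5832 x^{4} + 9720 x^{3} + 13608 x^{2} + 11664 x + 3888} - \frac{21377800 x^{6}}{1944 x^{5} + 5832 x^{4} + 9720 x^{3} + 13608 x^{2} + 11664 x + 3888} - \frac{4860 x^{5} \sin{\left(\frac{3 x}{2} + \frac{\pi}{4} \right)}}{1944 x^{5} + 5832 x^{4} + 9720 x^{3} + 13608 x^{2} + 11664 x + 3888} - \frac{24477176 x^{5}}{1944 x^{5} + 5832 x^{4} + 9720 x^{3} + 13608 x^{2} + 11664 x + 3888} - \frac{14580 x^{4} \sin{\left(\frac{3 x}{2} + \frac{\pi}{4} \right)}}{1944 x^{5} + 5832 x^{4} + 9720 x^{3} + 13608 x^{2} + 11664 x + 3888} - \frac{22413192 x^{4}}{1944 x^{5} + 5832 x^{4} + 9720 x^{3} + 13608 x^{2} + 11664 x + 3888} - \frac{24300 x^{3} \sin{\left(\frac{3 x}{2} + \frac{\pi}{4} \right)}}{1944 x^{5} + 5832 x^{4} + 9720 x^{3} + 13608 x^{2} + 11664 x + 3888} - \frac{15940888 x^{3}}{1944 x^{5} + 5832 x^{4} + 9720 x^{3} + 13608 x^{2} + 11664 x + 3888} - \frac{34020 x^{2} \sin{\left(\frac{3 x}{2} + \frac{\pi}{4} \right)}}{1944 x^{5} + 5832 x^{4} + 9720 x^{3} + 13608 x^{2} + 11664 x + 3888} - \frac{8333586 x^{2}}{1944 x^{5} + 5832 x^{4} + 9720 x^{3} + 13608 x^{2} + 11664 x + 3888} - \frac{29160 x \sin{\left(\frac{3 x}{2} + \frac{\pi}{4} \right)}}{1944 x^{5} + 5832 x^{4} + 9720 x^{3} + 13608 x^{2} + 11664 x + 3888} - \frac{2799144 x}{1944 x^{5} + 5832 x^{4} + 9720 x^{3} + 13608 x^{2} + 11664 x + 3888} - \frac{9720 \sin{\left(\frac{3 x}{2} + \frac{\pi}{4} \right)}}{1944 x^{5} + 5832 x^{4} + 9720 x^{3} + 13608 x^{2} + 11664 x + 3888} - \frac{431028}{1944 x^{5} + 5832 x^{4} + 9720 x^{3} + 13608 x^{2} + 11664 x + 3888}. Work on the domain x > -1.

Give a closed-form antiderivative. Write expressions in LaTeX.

An antiderivative is F(x) = - \frac{625 x^{8}}{192} - \frac{125 x^{7}}{9} - \frac{3475 x^{6}}{72} - \frac{8030 x^{5}}{81} - \frac{332867 x^{4}}{1944} - \frac{16060 x^{3}}{81} - \frac{3475 x^{2}}{18} - \frac{1000 x}{9} - \frac{\log{\left(x^{2} + 2 \right)}}{2} + \frac{5 \cos{\left(\frac{3 x}{2} + \frac{\pi}{4} \right)}}{3} - \frac{1}{8 x^{2} + 16 x + 8}.

Integrate term by term and add the pieces.
Check: d/dx[- \frac{625 x^{8}}{192} - \frac{125 x^{7}}{9} - \frac{3475 x^{6}}{72} - \frac{8030 x^{5}}{81} - \frac{332867 x^{4}}{1944} - \frac{16060 x^{3}}{81} - \frac{3475 x^{2}}{18} - \frac{1000 x}{9} - \frac{\log{\left(x^{2} + 2 \right)}}{2} + \frac{5 \cos{\left(\frac{3 x}{2} + \frac{\pi}{4} \right)}}{3} - \frac{1}{8 x^{2} + 16 x + 8}] = \frac{- 50625 x^{12} - 340875 x^{11} - 1383075 x^{10} - 3951825 x^{9} - 8663768 x^{8} - 15144624 x^{7} - 21377800 x^{6} - 4860 x^{5} \sin{\left(\frac{3 x}{2} + \frac{\pi}{4} \right)} - 24477176 x^{5} - 14580 x^{4} \sin{\left(\frac{3 x}{2} + \frac{\pi}{4} \right)} - 22413192 x^{4} - 24300 x^{3} \sin{\left(\frac{3 x}{2} + \frac{\pi}{4} \right)} - 15940888 x^{3} - 34020 x^{2} \sin{\left(\frac{3 x}{2} + \frac{\pi}{4} \right)} - 8333586 x^{2} - 29160 x \sin{\left(\frac{3 x}{2} + \frac{\pi}{4} \right)} - 2799144 x - 9720 \sin{\left(\frac{3 x}{2} + \frac{\pi}{4} \right)} - 431028}{1944 x^{5} + 5832 x^{4} + 9720 x^{3} + 13608 x^{2} + 11664 x + 3888}, which equals f(x).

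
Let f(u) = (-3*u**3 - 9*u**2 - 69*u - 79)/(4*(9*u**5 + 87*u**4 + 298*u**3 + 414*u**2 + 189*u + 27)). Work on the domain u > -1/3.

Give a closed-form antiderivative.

An antiderivative is F(u) = 1/(4*(3*u + 1)) - 1/(2*u + 6)**2.

Since d/du undoes antidifferentiation here, F'(u) = f(u) is required of F(u).
Check: d/du[1/(4*(3*u + 1)) - 1/(2*u + 6)**2] = (-3*u**3 - 9*u**2 - 69*u - 79)/(36*u**5 + 348*u**4 + 1192*u**3 + 1656*u**2 + 756*u + 108), which equals f(u).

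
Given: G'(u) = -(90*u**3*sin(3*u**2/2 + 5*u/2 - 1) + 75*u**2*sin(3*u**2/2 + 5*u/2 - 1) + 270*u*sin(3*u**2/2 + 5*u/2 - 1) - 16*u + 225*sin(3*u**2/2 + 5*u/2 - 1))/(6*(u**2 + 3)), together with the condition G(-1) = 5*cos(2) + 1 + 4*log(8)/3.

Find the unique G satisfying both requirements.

G(u) = (4*log(2*u**2 + 6) + 15*cos(3*u**2/2 + 5*u/2 - 1) + 3)/3

The proposed G(u) is checked by its d/du: the result must match the given G'(u).
A general antiderivative is 4*log(2*u**2 + 6)/3 + 5*cos(3*u**2/2 + 5*u/2 - 1) + C.
The condition gives C = 5*cos(2) + 1 + 4*log(8)/3 - (5*cos(2) + 4*log(8)/3) = 1.
So G(u) = (4*log(2*u**2 + 6) + 15*cos(3*u**2/2 + 5*u/2 - 1) + 3)/3.
Check: d/du[(4*log(2*u**2 + 6) + 15*cos(3*u**2/2 + 5*u/2 - 1) + 3)/3] = (-90*u**3*sin(3*u**2/2 + 5*u/2 - 1) - 75*u**2*sin(3*u**2/2 + 5*u/2 - 1) - 270*u*sin(3*u**2/2 + 5*u/2 - 1) + 16*u - 225*sin(3*u**2/2 + 5*u/2 - 1))/(6*u**2 + 18), which equals G'(u).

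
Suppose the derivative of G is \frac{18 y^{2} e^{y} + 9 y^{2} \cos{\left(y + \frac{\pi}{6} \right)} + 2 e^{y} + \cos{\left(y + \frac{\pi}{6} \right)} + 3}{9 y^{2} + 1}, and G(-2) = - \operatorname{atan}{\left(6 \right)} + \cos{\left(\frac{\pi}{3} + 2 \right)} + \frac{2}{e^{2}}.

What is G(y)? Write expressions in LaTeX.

G(y) = 2 e^{y} + \sin{\left(y + \frac{\pi}{6} \right)} + \operatorname{atan}{\left(3 y \right)}

The proposed G(y) is checked by its d/dy: the result must match the given G'(y).
A general antiderivative is 2 e^{y} + \sin{\left(y + \frac{\pi}{6} \right)} + \operatorname{atan}{\left(3 y \right)} + C.
The condition gives C = - \operatorname{atan}{\left(6 \right)} + \cos{\left(\frac{\pi}{3} + 2 \right)} + \frac{2}{e^{2}} - (- \operatorname{atan}{\left(6 \right)} + \cos{\left(\frac{\pi}{3} + 2 \right)} + \frac{2}{e^{2}}) = 0.
So G(y) = 2 e^{y} + \sin{\left(y + \frac{\pi}{6} \right)} + \operatorname{atan}{\left(3 y \right)}.
Check: d/dy[2 e^{y} + \sin{\left(y + \frac{\pi}{6} \right)} + \operatorname{atan}{\left(3 y \right)}] = \frac{18 y^{2} e^{y} + 9 y^{2} \cos{\left(y + \frac{\pi}{6} \right)} + 2 e^{y} + \cos{\left(y + \frac{\pi}{6} \right)} + 3}{9 y^{2} + 1} = G'(y).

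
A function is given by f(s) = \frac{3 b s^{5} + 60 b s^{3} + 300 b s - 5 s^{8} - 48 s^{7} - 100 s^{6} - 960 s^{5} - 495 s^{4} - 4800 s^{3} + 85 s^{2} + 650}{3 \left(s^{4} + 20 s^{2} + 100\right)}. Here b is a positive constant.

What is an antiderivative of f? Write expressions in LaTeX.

An antiderivative is F(s) = \frac{b s^{2}}{2} - \frac{s^{5}}{3} - 4 s^{4} + \frac{5 s}{3} + \frac{5 s}{2 \left(\frac{s^{2}}{2} + 5\right)}.

A candidate is checked by its d/ds: the result must match f(s).
Check: d/ds[\frac{b s^{2}}{2} - \frac{s^{5}}{3} - 4 s^{4} + \frac{5 s}{3} + \frac{5 s}{2 \left(\frac{s^{2}}{2} + 5\right)}] = \frac{3 b s^{5} + 60 b s^{3} + 300 b s - 5 s^{8} - 48 s^{7} - 100 s^{6} - 960 s^{5} - 495 s^{4} - 4800 s^{3} + 85 s^{2} + 650}{3 s^{4} + 60 s^{2} + 300}, which equals f(s).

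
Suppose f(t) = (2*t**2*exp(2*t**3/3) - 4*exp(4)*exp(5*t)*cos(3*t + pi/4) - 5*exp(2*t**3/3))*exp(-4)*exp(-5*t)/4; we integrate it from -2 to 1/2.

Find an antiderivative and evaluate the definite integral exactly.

Any candidate F(t) must reproduce f(t) exactly when differentiated.
F(t) = (-4*exp(4)*exp(5*t)*exp(-2*t**3/3)*sin(3*t + pi/4) + 3)*exp(-4)*exp(-5*t)*exp(2*t**3/3)/12 is an antiderivative of f.
Check: d/dt[(-4*exp(4)*exp(5*t)*exp(-2*t**3/3)*sin(3*t + pi/4) + 3)*exp(-4)*exp(-5*t)*exp(2*t**3/3)/12] = (2*t**2*exp(2*t**3/3) - 4*exp(4)*exp(5*t)*cos(3*t + pi/4) - 5*exp(2*t**3/3))*exp(-4)*exp(-5*t)/4 = f(t).
F(1/2) = -sin(pi/4 + 3/2)/3 + exp(-77/12)/4; F(-2) = -cos(pi/4 + 6)/3 + exp(2/3)/4.
Integral = F(1/2) - F(-2) = -exp(2/3)/4 - sin(pi/4 + 3/2)/3 + exp(-77/12)/4 + cos(pi/4 + 6)/3.

Antiderivative: F(t) = (-4*exp(4)*exp(5*t)*exp(-2*t**3/3)*sin(3*t + pi/4) + 3)*exp(-4)*exp(-5*t)*exp(2*t**3/3)/12; value = -exp(2/3)/4 - sin(pi/4 + 3/2)/3 + exp(-77/12)/4 + cos(pi/4 + 6)/3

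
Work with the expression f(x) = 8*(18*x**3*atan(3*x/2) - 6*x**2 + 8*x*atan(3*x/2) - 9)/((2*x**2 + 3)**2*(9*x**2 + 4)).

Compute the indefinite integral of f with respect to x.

F(x) = -4*atan(3*x/2)/(2*x**2 + 3) + C

Recognize the product-rule pattern: f = u'v + uv' with u = -2/(x**2 + 3/2), v = atan(3*x/2), so integration by parts undoes it.
Check: d/dx[-4*atan(3*x/2)/(2*x**2 + 3)] = (144*x**3*atan(3*x/2) - 48*x**2 + 64*x*atan(3*x/2) - 72)/(36*x**6 + 124*x**4 + 129*x**2 + 36), which equals f(x).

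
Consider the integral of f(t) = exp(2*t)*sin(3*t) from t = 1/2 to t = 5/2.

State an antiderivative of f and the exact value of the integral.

Antiderivative: F(t) = 2*exp(2*t)*sin(3*t)/13 - 3*exp(2*t)*cos(3*t)/13; value = -3*exp(5)*cos(15/2)/13 - 2*exp(1)*sin(3/2)/13 + 3*exp(1)*cos(3/2)/13 + 2*exp(5)*sin(15/2)/13

Check any antiderivative F(t) by computing F'(t) and comparing it with f(t).
F(t) = 2*exp(2*t)*sin(3*t)/13 - 3*exp(2*t)*cos(3*t)/13 is an antiderivative of f.
Check: d/dt[2*exp(2*t)*sin(3*t)/13 - 3*exp(2*t)*cos(3*t)/13] = exp(2*t)*sin(3*t) = f(t).
F(5/2) = -3*exp(5)*cos(15/2)/13 + 2*exp(5)*sin(15/2)/13; F(1/2) = -3*exp(1)*cos(3/2)/13 + 2*exp(1)*sin(3/2)/13.
Integral = F(5/2) - F(1/2) = -3*exp(5)*cos(15/2)/13 - 2*exp(1)*sin(3/2)/13 + 3*exp(1)*cos(3/2)/13 + 2*exp(5)*sin(15/2)/13.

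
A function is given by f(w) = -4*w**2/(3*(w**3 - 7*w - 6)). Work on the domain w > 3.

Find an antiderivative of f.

An antiderivative is F(w) = -3*log(w - 3)/5 + log(w + 1)/3 - 16*log(w + 2)/15.

The denominator factors as 3*(w - 3)*(w + 1)*(w + 2); partial fractions split f into directly integrable pieces: -16/(15*(w + 2)) + 1/(3*(w + 1)) - 3/(5*(w - 3)).
Check: d/dw[-3*log(w - 3)/5 + log(w + 1)/3 - 16*log(w + 2)/15] = -4*w**2/(3*w**3 - 21*w - 18), which equals f(w).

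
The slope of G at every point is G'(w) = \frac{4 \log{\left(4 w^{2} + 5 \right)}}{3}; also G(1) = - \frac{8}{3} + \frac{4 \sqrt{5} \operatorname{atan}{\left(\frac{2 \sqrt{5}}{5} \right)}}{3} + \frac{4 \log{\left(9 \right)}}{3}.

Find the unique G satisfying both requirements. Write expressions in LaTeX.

G(w) = \frac{4 \left(w \log{\left(4 w^{2} + 5 \right)} - 2 w + \sqrt{5} \operatorname{atan}{\left(\frac{2 \sqrt{5} w}{5} \right)}\right)}{3}

Any candidate G(w) must reproduce the stated G'(w) exactly.
A general antiderivative is \frac{4 w \log{\left(4 w^{2} + 5 \right)}}{3} - \frac{8 w}{3} + \frac{4 \sqrt{5} \operatorname{atan}{\left(\frac{2 \sqrt{5} w}{5} \right)}}{3} + C.
The condition gives C = - \frac{8}{3} + \frac{4 \sqrt{5} \operatorname{atan}{\left(\frac{2 \sqrt{5}}{5} \right)}}{3} + \frac{4 \log{\left(9 \right)}}{3} - (- \frac{8}{3} + \frac{4 \sqrt{5} \operatorname{atan}{\left(\frac{2 \sqrt{5}}{5} \right)}}{3} + \frac{4 \log{\left(9 \right)}}{3}) = 0.
So G(w) = \frac{4 \left(w \log{\left(4 w^{2} + 5 \right)} - 2 w + \sqrt{5} \operatorname{atan}{\left(\frac{2 \sqrt{5} w}{5} \right)}\right)}{3}.
Check: d/dw[\frac{4 \left(w \log{\left(4 w^{2} + 5 \right)} - 2 w + \sqrt{5} \operatorname{atan}{\left(\frac{2 \sqrt{5} w}{5} \right)}\right)}{3}] = \frac{4 \log{\left(4 w^{2} + 5 \right)}}{3} = G'(w).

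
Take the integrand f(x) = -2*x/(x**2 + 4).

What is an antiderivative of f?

An antiderivative is F(x) = -log(x**2 + 4).

f matches the chain-rule pattern g'(h)*h' with inner function h(x) = x**2 + 4; substituting u = h(x) collapses the integral.
Check: d/dx[-log(x**2 + 4)] = -2*x/(x**2 + 4) = f(x).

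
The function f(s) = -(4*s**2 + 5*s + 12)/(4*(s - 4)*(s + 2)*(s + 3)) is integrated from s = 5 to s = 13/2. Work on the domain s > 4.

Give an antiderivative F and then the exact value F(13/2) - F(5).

Antiderivative: F(s) = (-16*log(s - 4) + 21*log(s + 2) - 33*log(s + 3))/28; value = -33*log(19/2)/28 - 3*log(7)/4 - 4*log(5/2)/7 + 3*log(17/2)/4 + 33*log(8)/28

Factor the denominator (4*(s - 4)*(s + 2)*(s + 3)) and decompose: f = -33/(28*(s + 3)) + 3/(4*(s + 2)) - 4/(7*(s - 4)); each piece integrates to a log, atan, or power term.
F(s) = (-16*log(s - 4) + 21*log(s + 2) - 33*log(s + 3))/28 is an antiderivative of f.
Check: d/ds[(-16*log(s - 4) + 21*log(s + 2) - 33*log(s + 3))/28] = (-4*s**2 - 5*s - 12)/(4*s**3 + 4*s**2 - 56*s - 96), which equals f(s).
F(13/2) = -33*log(19/2)/28 - 4*log(5/2)/7 + 3*log(17/2)/4; F(5) = -33*log(8)/28 + 3*log(7)/4.
Integral = F(13/2) - F(5) = -33*log(19/2)/28 - 3*log(7)/4 - 4*log(5/2)/7 + 3*log(17/2)/4 + 33*log(8)/28.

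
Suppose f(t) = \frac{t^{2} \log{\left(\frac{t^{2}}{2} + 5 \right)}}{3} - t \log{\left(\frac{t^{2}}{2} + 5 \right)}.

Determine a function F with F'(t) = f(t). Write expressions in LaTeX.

Integrate term by term and add the pieces.
Check: d/dt[\frac{6 t^{3} \log{\left(\frac{t^{2}}{2} + 5 \right)} - 4 t^{3} - 27 t^{2} \log{\left(\frac{t^{2}}{2} + 5 \right)} + 27 t^{2} + 120 t - 270 \log{\left(t^{2} + 10 \right)} - 120 \sqrt{10} \operatorname{atan}{\left(\frac{\sqrt{10} t}{10} \right)}}{54}] = \frac{t^{2} \log{\left(\frac{t^{2}}{2} + 5 \right)}}{3} - t \log{\left(\frac{t^{2}}{2} + 5 \right)} = f(t).

An antiderivative is F(t) = \frac{6 t^{3} \log{\left(\frac{t^{2}}{2} + 5 \right)} - 4 t^{3} - 27 t^{2} \log{\left(\frac{t^{2}}{2} + 5 \right)} + 27 t^{2} + 120 t - 270 \log{\left(t^{2} + 10 \right)} - 120 \sqrt{10} \operatorname{atan}{\left(\frac{\sqrt{10} t}{10} \right)}}{54}.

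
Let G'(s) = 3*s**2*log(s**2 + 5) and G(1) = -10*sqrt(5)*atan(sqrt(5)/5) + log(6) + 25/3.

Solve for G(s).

A first test for any G(s): its s-derivative must equal the given G'(s).
A general antiderivative is s**3*log(s**2 + 5) - 2*s**3/3 + 10*s - 10*sqrt(5)*atan(sqrt(5)*s/5) + C.
The condition gives C = -10*sqrt(5)*atan(sqrt(5)/5) + log(6) + 25/3 - (-10*sqrt(5)*atan(sqrt(5)/5) + log(6) + 28/3) = -1.
So G(s) = s**3*log(s**2 + 5) - 2*s**3/3 + 10*s - 10*sqrt(5)*atan(sqrt(5)*s/5) - 1.
Check: d/ds[s**3*log(s**2 + 5) - 2*s**3/3 + 10*s - 10*sqrt(5)*atan(sqrt(5)*s/5) - 1] = 3*s**2*log(s**2 + 5) = G'(s).

G(s) = s**3*log(s**2 + 5) - 2*s**3/3 + 10*s - 10*sqrt(5)*atan(sqrt(5)*s/5) - 1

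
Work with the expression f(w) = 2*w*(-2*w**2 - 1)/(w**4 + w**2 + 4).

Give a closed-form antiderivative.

An antiderivative is F(w) = -log(w**4/2 + w**2/2 + 2).

f matches the chain-rule pattern g'(h)*h' with inner function h(w) = w**4/2 + w**2/2 + 2; substituting u = h(w) collapses the integral.
Check: d/dw[-log(w**4/2 + w**2/2 + 2)] = (-4*w**3 - 2*w)/(w**4 + w**2 + 4), which equals f(w).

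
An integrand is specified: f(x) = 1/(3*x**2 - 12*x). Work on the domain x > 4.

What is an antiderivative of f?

An antiderivative is F(x) = -log(x)/12 + log(x - 4)/12.

Factor the denominator (3*x*(x - 4)) and decompose: f = 1/(12*(x - 4)) - 1/(12*x); each piece integrates to a log, atan, or power term.
Check: d/dx[-log(x)/12 + log(x - 4)/12] = 1/(3*x**2 - 12*x) = f(x).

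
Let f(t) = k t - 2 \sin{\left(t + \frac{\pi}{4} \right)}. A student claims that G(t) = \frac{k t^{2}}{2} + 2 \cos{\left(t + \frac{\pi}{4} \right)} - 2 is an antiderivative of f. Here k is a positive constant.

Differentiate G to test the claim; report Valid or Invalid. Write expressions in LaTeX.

Valid - the claim checks out under differentiation.

d/dt[G] = k t - 2 \sin{\left(t + \frac{\pi}{4} \right)}
This equals f(t) exactly, so the claim holds.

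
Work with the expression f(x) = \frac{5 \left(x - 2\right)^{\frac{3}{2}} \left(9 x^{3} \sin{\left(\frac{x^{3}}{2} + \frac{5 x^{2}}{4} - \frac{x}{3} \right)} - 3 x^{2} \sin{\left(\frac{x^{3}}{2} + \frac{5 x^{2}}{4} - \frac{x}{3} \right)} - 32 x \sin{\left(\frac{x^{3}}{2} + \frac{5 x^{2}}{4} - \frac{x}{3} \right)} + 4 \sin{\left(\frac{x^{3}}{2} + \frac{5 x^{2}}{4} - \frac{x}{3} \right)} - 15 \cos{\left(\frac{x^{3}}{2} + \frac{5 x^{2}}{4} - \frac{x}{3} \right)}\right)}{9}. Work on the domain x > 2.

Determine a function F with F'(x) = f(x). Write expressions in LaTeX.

An antiderivative is F(x) = - \frac{10 \left(x - 2\right)^{\frac{5}{2}} \cos{\left(\frac{x^{3}}{2} + \frac{5 x^{2}}{4} - \frac{x}{3} \right)}}{3}.

f has the shape u'v + uv' for u = - \frac{10 \left(x - 2\right)^{\frac{5}{2}}}{3} and v = \cos{\left(\frac{x^{3}}{2} + \frac{5 x^{2}}{4} - \frac{x}{3} \right)} — it is the derivative of the product u*v.
Check: d/dx[- \frac{10 \left(x - 2\right)^{\frac{5}{2}} \cos{\left(\frac{x^{3}}{2} + \frac{5 x^{2}}{4} - \frac{x}{3} \right)}}{3}] = 5 x^{4} \sqrt{x - 2} \sin{\left(\frac{x^{3}}{2} + \frac{5 x^{2}}{4} - \frac{x}{3} \right)} - \frac{35 x^{3} \sqrt{x - 2} \sin{\left(\frac{x^{3}}{2} + \frac{5 x^{2}}{4} - \frac{x}{3} \right)}}{3} - \frac{130 x^{2} \sqrt{x - 2} \sin{\left(\frac{x^{3}}{2} + \frac{5 x^{2}}{4} - \frac{x}{3} \right)}}{9} + \frac{340 x \sqrt{x - 2} \sin{\left(\frac{x^{3}}{2} + \frac{5 x^{2}}{4} - \frac{x}{3} \right)}}{9} - \frac{25 x \sqrt{x - 2} \cos{\left(\frac{x^{3}}{2} + \frac{5 x^{2}}{4} - \frac{x}{3} \right)}}{3} - \frac{40 \sqrt{x - 2} \sin{\left(\frac{x^{3}}{2} + \frac{5 x^{2}}{4} - \frac{x}{3} \right)}}{9} + \frac{50 \sqrt{x - 2} \cos{\left(\frac{x^{3}}{2} + \frac{5 x^{2}}{4} - \frac{x}{3} \right)}}{3}, which equals f(x).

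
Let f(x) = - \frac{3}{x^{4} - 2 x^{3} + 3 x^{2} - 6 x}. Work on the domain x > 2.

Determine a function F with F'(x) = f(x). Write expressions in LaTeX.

The denominator factors as x \left(x - 2\right) \left(x^{2} + 3\right); partial fractions split f into directly integrable pieces: - \frac{2 x - 3}{7 \left(x^{2} + 3\right)} - \frac{3}{14 \left(x - 2\right)} + \frac{1}{2 x}.
Check: d/dx[\frac{\log{\left(x \right)}}{2} - \frac{3 \log{\left(x - 2 \right)}}{14} - \frac{\log{\left(x^{2} + 3 \right)}}{7} + \frac{\sqrt{3} \operatorname{atan}{\left(\frac{\sqrt{3} x}{3} \right)}}{7}] = - \frac{3}{x^{4} - 2 x^{3} + 3 x^{2} - 6 x} = f(x).

An antiderivative is F(x) = \frac{\log{\left(x \right)}}{2} - \frac{3 \log{\left(x - 2 \right)}}{14} - \frac{\log{\left(x^{2} + 3 \right)}}{7} + \frac{\sqrt{3} \operatorname{atan}{\left(\frac{\sqrt{3} x}{3} \right)}}{7}.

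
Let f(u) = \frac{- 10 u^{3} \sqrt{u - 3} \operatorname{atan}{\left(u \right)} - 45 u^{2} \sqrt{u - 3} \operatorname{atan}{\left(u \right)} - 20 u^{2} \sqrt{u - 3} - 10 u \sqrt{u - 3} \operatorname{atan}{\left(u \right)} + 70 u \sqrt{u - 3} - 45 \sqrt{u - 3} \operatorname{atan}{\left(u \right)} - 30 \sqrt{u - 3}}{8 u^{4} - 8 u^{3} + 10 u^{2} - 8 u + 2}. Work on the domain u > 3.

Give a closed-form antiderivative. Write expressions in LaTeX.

Differentiate the proposed F(u) back; it has to land on f(u) exactly.
Check: d/du[- \frac{5 u \sqrt{u - 3} \operatorname{atan}{\left(u \right)}}{2 u - 1} + \frac{15 \sqrt{u - 3} \operatorname{atan}{\left(u \right)}}{2 u - 1}] = \frac{- 10 u^{4} \operatorname{atan}{\left(u \right)} - 15 u^{3} \operatorname{atan}{\left(u \right)} - 20 u^{3} + 125 u^{2} \operatorname{atan}{\left(u \right)} + 130 u^{2} - 15 u \operatorname{atan}{\left(u \right)} - 240 u + 135 \operatorname{atan}{\left(u \right)} + 90}{8 u^{4} \sqrt{u - 3} - 8 u^{3} \sqrt{u - 3} + 10 u^{2} \sqrt{u - 3} - 8 u \sqrt{u - 3} + 2 \sqrt{u - 3}}, which equals f(u).

An antiderivative is F(u) = - \frac{5 u \sqrt{u - 3} \operatorname{atan}{\left(u \right)}}{2 u - 1} + \frac{15 \sqrt{u - 3} \operatorname{atan}{\left(u \right)}}{2 u - 1}.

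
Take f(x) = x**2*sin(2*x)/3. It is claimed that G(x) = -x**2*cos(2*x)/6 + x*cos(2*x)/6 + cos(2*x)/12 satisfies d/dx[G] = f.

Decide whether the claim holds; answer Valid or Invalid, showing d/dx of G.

Invalid: d/dx[G] - f = -x*sin(2*x)/3 - x*cos(2*x)/3 - sin(2*x)/6 + cos(2*x)/6, which is not 0.

d/dx[G] = x**2*sin(2*x)/3 - x*sin(2*x)/3 - x*cos(2*x)/3 - sin(2*x)/6 + cos(2*x)/6
d/dx[G] - f(x) = -x*sin(2*x)/3 - x*cos(2*x)/3 - sin(2*x)/6 + cos(2*x)/6 != 0.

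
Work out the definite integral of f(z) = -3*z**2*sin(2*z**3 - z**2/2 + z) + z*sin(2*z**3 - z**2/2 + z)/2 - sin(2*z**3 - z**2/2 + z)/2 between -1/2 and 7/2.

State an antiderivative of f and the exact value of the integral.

Antiderivative: F(z) = cos(2*z**3 - z**2/2 + z)/2; value = -cos(7/8)/2 + cos(665/8)/2

The substitution u = 2*z**3 - z**2/2 + z works: f is exactly (dF/du)*(du/dz) for that inner function.
F(z) = cos(2*z**3 - z**2/2 + z)/2 is an antiderivative of f.
Check: d/dz[cos(2*z**3 - z**2/2 + z)/2] = -3*z**2*sin(2*z**3 - z**2/2 + z) + z*sin(2*z**3 - z**2/2 + z)/2 - sin(2*z**3 - z**2/2 + z)/2 = f(z).
F(7/2) = cos(665/8)/2; F(-1/2) = cos(7/8)/2.
Integral = F(7/2) - F(-1/2) = -cos(7/8)/2 + cos(665/8)/2.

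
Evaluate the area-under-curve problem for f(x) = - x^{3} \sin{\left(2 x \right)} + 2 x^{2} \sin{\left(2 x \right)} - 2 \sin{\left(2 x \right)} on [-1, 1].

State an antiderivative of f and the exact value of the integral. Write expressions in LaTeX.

The integrand splits into summands that can be handled one at a time.
F(x) = \frac{4 x^{3} \cos{\left(2 x \right)} - 6 x^{2} \sin{\left(2 x \right)} - 8 x^{2} \cos{\left(2 x \right)} + 8 x \sin{\left(2 x \right)} - 6 x \cos{\left(2 x \right)} + 3 \sin{\left(2 x \right)} + 12 \cos{\left(2 x \right)}}{8} is an antiderivative of f.
Check: d/dx[\frac{4 x^{3} \cos{\left(2 x \right)} - 6 x^{2} \sin{\left(2 x \right)} - 8 x^{2} \cos{\left(2 x \right)} + 8 x \sin{\left(2 x \right)} - 6 x \cos{\left(2 x \right)} + 3 \sin{\left(2 x \right)} + 12 \cos{\left(2 x \right)}}{8}] = - x^{3} \sin{\left(2 x \right)} + 2 x^{2} \sin{\left(2 x \right)} - 2 \sin{\left(2 x \right)} = f(x).
F(1) = \frac{\cos{\left(2 \right)}}{4} + \frac{5 \sin{\left(2 \right)}}{8}; F(-1) = \frac{3 \cos{\left(2 \right)}}{4} + \frac{11 \sin{\left(2 \right)}}{8}.
Integral = F(1) - F(-1) = - \frac{3 \sin{\left(2 \right)}}{4} - \frac{\cos{\left(2 \right)}}{2}.

Antiderivative: F(x) = \frac{4 x^{3} \cos{\left(2 x \right)} - 6 x^{2} \sin{\left(2 x \right)} - 8 x^{2} \cos{\left(2 x \right)} + 8 x \sin{\left(2 x \right)} - 6 x \cos{\left(2 x \right)} + 3 \sin{\left(2 x \right)} + 12 \cos{\left(2 x \right)}}{8}; value = - \frac{3 \sin{\left(2 \right)}}{4} - \frac{\cos{\left(2 \right)}}{2}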